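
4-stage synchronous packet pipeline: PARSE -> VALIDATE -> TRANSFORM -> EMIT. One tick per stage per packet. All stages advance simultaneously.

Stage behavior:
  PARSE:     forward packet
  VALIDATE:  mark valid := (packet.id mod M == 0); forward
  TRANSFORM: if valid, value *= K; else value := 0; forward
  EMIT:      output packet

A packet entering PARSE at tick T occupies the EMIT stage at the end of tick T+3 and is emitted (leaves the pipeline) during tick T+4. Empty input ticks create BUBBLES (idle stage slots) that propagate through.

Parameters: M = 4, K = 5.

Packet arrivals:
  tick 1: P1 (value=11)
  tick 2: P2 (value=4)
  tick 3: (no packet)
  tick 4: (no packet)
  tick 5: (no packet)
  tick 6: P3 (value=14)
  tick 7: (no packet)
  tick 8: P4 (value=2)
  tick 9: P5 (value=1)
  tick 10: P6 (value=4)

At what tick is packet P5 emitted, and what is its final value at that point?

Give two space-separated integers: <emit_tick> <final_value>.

Tick 1: [PARSE:P1(v=11,ok=F), VALIDATE:-, TRANSFORM:-, EMIT:-] out:-; in:P1
Tick 2: [PARSE:P2(v=4,ok=F), VALIDATE:P1(v=11,ok=F), TRANSFORM:-, EMIT:-] out:-; in:P2
Tick 3: [PARSE:-, VALIDATE:P2(v=4,ok=F), TRANSFORM:P1(v=0,ok=F), EMIT:-] out:-; in:-
Tick 4: [PARSE:-, VALIDATE:-, TRANSFORM:P2(v=0,ok=F), EMIT:P1(v=0,ok=F)] out:-; in:-
Tick 5: [PARSE:-, VALIDATE:-, TRANSFORM:-, EMIT:P2(v=0,ok=F)] out:P1(v=0); in:-
Tick 6: [PARSE:P3(v=14,ok=F), VALIDATE:-, TRANSFORM:-, EMIT:-] out:P2(v=0); in:P3
Tick 7: [PARSE:-, VALIDATE:P3(v=14,ok=F), TRANSFORM:-, EMIT:-] out:-; in:-
Tick 8: [PARSE:P4(v=2,ok=F), VALIDATE:-, TRANSFORM:P3(v=0,ok=F), EMIT:-] out:-; in:P4
Tick 9: [PARSE:P5(v=1,ok=F), VALIDATE:P4(v=2,ok=T), TRANSFORM:-, EMIT:P3(v=0,ok=F)] out:-; in:P5
Tick 10: [PARSE:P6(v=4,ok=F), VALIDATE:P5(v=1,ok=F), TRANSFORM:P4(v=10,ok=T), EMIT:-] out:P3(v=0); in:P6
Tick 11: [PARSE:-, VALIDATE:P6(v=4,ok=F), TRANSFORM:P5(v=0,ok=F), EMIT:P4(v=10,ok=T)] out:-; in:-
Tick 12: [PARSE:-, VALIDATE:-, TRANSFORM:P6(v=0,ok=F), EMIT:P5(v=0,ok=F)] out:P4(v=10); in:-
Tick 13: [PARSE:-, VALIDATE:-, TRANSFORM:-, EMIT:P6(v=0,ok=F)] out:P5(v=0); in:-
Tick 14: [PARSE:-, VALIDATE:-, TRANSFORM:-, EMIT:-] out:P6(v=0); in:-
P5: arrives tick 9, valid=False (id=5, id%4=1), emit tick 13, final value 0

Answer: 13 0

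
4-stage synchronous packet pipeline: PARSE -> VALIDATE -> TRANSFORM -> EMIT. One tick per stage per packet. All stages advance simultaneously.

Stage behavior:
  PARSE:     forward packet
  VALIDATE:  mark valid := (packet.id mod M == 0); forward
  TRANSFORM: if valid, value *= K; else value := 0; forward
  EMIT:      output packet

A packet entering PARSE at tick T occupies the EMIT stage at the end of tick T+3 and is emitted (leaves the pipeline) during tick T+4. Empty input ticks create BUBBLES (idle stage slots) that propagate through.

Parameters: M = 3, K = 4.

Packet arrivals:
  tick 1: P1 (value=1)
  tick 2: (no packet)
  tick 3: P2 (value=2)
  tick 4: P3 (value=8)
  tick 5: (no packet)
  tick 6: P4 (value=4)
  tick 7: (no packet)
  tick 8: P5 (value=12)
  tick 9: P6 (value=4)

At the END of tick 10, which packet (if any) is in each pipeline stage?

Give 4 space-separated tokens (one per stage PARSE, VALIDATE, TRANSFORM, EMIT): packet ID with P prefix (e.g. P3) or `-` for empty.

Tick 1: [PARSE:P1(v=1,ok=F), VALIDATE:-, TRANSFORM:-, EMIT:-] out:-; in:P1
Tick 2: [PARSE:-, VALIDATE:P1(v=1,ok=F), TRANSFORM:-, EMIT:-] out:-; in:-
Tick 3: [PARSE:P2(v=2,ok=F), VALIDATE:-, TRANSFORM:P1(v=0,ok=F), EMIT:-] out:-; in:P2
Tick 4: [PARSE:P3(v=8,ok=F), VALIDATE:P2(v=2,ok=F), TRANSFORM:-, EMIT:P1(v=0,ok=F)] out:-; in:P3
Tick 5: [PARSE:-, VALIDATE:P3(v=8,ok=T), TRANSFORM:P2(v=0,ok=F), EMIT:-] out:P1(v=0); in:-
Tick 6: [PARSE:P4(v=4,ok=F), VALIDATE:-, TRANSFORM:P3(v=32,ok=T), EMIT:P2(v=0,ok=F)] out:-; in:P4
Tick 7: [PARSE:-, VALIDATE:P4(v=4,ok=F), TRANSFORM:-, EMIT:P3(v=32,ok=T)] out:P2(v=0); in:-
Tick 8: [PARSE:P5(v=12,ok=F), VALIDATE:-, TRANSFORM:P4(v=0,ok=F), EMIT:-] out:P3(v=32); in:P5
Tick 9: [PARSE:P6(v=4,ok=F), VALIDATE:P5(v=12,ok=F), TRANSFORM:-, EMIT:P4(v=0,ok=F)] out:-; in:P6
Tick 10: [PARSE:-, VALIDATE:P6(v=4,ok=T), TRANSFORM:P5(v=0,ok=F), EMIT:-] out:P4(v=0); in:-
At end of tick 10: ['-', 'P6', 'P5', '-']

Answer: - P6 P5 -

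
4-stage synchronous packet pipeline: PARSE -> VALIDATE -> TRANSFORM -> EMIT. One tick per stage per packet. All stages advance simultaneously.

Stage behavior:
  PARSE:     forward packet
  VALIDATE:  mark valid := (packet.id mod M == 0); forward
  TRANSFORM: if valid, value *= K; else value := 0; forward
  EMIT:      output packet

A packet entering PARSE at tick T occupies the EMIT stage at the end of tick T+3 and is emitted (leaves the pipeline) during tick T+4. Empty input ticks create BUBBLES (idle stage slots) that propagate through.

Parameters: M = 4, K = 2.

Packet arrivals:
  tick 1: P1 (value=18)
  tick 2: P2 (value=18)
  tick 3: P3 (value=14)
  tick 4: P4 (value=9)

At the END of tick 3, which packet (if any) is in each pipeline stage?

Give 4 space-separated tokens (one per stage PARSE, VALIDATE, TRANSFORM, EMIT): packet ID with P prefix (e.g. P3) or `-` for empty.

Answer: P3 P2 P1 -

Derivation:
Tick 1: [PARSE:P1(v=18,ok=F), VALIDATE:-, TRANSFORM:-, EMIT:-] out:-; in:P1
Tick 2: [PARSE:P2(v=18,ok=F), VALIDATE:P1(v=18,ok=F), TRANSFORM:-, EMIT:-] out:-; in:P2
Tick 3: [PARSE:P3(v=14,ok=F), VALIDATE:P2(v=18,ok=F), TRANSFORM:P1(v=0,ok=F), EMIT:-] out:-; in:P3
At end of tick 3: ['P3', 'P2', 'P1', '-']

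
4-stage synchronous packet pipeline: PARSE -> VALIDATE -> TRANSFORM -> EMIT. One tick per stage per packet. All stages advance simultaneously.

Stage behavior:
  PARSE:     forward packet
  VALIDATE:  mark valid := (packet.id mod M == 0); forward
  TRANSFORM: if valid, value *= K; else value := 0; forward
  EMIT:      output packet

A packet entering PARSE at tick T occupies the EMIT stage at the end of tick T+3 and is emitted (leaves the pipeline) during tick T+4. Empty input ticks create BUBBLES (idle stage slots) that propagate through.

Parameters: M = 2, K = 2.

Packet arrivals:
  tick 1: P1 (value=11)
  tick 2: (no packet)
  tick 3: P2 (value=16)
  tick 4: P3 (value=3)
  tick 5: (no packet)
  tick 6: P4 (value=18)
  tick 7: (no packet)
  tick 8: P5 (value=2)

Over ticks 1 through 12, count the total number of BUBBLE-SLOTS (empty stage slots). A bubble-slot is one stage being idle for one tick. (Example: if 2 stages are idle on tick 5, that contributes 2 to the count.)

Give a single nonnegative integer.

Answer: 28

Derivation:
Tick 1: [PARSE:P1(v=11,ok=F), VALIDATE:-, TRANSFORM:-, EMIT:-] out:-; bubbles=3
Tick 2: [PARSE:-, VALIDATE:P1(v=11,ok=F), TRANSFORM:-, EMIT:-] out:-; bubbles=3
Tick 3: [PARSE:P2(v=16,ok=F), VALIDATE:-, TRANSFORM:P1(v=0,ok=F), EMIT:-] out:-; bubbles=2
Tick 4: [PARSE:P3(v=3,ok=F), VALIDATE:P2(v=16,ok=T), TRANSFORM:-, EMIT:P1(v=0,ok=F)] out:-; bubbles=1
Tick 5: [PARSE:-, VALIDATE:P3(v=3,ok=F), TRANSFORM:P2(v=32,ok=T), EMIT:-] out:P1(v=0); bubbles=2
Tick 6: [PARSE:P4(v=18,ok=F), VALIDATE:-, TRANSFORM:P3(v=0,ok=F), EMIT:P2(v=32,ok=T)] out:-; bubbles=1
Tick 7: [PARSE:-, VALIDATE:P4(v=18,ok=T), TRANSFORM:-, EMIT:P3(v=0,ok=F)] out:P2(v=32); bubbles=2
Tick 8: [PARSE:P5(v=2,ok=F), VALIDATE:-, TRANSFORM:P4(v=36,ok=T), EMIT:-] out:P3(v=0); bubbles=2
Tick 9: [PARSE:-, VALIDATE:P5(v=2,ok=F), TRANSFORM:-, EMIT:P4(v=36,ok=T)] out:-; bubbles=2
Tick 10: [PARSE:-, VALIDATE:-, TRANSFORM:P5(v=0,ok=F), EMIT:-] out:P4(v=36); bubbles=3
Tick 11: [PARSE:-, VALIDATE:-, TRANSFORM:-, EMIT:P5(v=0,ok=F)] out:-; bubbles=3
Tick 12: [PARSE:-, VALIDATE:-, TRANSFORM:-, EMIT:-] out:P5(v=0); bubbles=4
Total bubble-slots: 28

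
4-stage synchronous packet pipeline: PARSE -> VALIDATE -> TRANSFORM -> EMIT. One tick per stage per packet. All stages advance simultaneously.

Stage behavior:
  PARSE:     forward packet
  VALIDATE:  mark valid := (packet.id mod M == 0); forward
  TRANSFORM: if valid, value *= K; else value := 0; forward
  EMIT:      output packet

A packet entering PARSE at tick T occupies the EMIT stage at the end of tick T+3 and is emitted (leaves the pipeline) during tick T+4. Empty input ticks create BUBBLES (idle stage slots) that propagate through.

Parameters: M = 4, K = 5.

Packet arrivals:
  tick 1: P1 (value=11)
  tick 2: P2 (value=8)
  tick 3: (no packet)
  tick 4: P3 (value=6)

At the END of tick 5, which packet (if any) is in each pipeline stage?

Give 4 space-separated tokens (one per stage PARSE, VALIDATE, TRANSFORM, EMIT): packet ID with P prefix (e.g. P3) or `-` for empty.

Tick 1: [PARSE:P1(v=11,ok=F), VALIDATE:-, TRANSFORM:-, EMIT:-] out:-; in:P1
Tick 2: [PARSE:P2(v=8,ok=F), VALIDATE:P1(v=11,ok=F), TRANSFORM:-, EMIT:-] out:-; in:P2
Tick 3: [PARSE:-, VALIDATE:P2(v=8,ok=F), TRANSFORM:P1(v=0,ok=F), EMIT:-] out:-; in:-
Tick 4: [PARSE:P3(v=6,ok=F), VALIDATE:-, TRANSFORM:P2(v=0,ok=F), EMIT:P1(v=0,ok=F)] out:-; in:P3
Tick 5: [PARSE:-, VALIDATE:P3(v=6,ok=F), TRANSFORM:-, EMIT:P2(v=0,ok=F)] out:P1(v=0); in:-
At end of tick 5: ['-', 'P3', '-', 'P2']

Answer: - P3 - P2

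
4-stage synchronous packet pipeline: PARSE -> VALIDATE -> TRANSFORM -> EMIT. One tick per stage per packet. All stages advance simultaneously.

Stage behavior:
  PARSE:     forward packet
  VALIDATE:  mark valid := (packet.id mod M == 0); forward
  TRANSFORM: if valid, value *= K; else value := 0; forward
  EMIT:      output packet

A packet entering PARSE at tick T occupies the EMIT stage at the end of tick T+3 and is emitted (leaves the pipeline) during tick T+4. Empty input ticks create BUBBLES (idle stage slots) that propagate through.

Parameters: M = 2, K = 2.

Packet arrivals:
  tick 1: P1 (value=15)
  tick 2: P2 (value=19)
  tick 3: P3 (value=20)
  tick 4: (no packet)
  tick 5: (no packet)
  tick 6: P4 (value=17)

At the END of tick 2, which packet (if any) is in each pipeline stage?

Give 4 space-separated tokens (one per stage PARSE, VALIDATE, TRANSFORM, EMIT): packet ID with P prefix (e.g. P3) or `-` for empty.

Answer: P2 P1 - -

Derivation:
Tick 1: [PARSE:P1(v=15,ok=F), VALIDATE:-, TRANSFORM:-, EMIT:-] out:-; in:P1
Tick 2: [PARSE:P2(v=19,ok=F), VALIDATE:P1(v=15,ok=F), TRANSFORM:-, EMIT:-] out:-; in:P2
At end of tick 2: ['P2', 'P1', '-', '-']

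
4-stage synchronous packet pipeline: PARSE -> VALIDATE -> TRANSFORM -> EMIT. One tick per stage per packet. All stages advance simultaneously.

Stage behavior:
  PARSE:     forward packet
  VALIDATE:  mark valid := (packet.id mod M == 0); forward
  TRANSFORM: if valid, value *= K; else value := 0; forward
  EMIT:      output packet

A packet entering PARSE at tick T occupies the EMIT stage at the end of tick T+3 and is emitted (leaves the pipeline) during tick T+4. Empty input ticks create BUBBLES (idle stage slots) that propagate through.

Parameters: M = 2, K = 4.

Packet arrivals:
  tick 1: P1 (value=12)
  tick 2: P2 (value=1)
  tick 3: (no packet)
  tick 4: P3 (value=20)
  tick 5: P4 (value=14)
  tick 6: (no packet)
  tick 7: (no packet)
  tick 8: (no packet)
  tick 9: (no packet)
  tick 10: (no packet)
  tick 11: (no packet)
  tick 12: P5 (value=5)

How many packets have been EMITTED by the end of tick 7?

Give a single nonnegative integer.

Answer: 2

Derivation:
Tick 1: [PARSE:P1(v=12,ok=F), VALIDATE:-, TRANSFORM:-, EMIT:-] out:-; in:P1
Tick 2: [PARSE:P2(v=1,ok=F), VALIDATE:P1(v=12,ok=F), TRANSFORM:-, EMIT:-] out:-; in:P2
Tick 3: [PARSE:-, VALIDATE:P2(v=1,ok=T), TRANSFORM:P1(v=0,ok=F), EMIT:-] out:-; in:-
Tick 4: [PARSE:P3(v=20,ok=F), VALIDATE:-, TRANSFORM:P2(v=4,ok=T), EMIT:P1(v=0,ok=F)] out:-; in:P3
Tick 5: [PARSE:P4(v=14,ok=F), VALIDATE:P3(v=20,ok=F), TRANSFORM:-, EMIT:P2(v=4,ok=T)] out:P1(v=0); in:P4
Tick 6: [PARSE:-, VALIDATE:P4(v=14,ok=T), TRANSFORM:P3(v=0,ok=F), EMIT:-] out:P2(v=4); in:-
Tick 7: [PARSE:-, VALIDATE:-, TRANSFORM:P4(v=56,ok=T), EMIT:P3(v=0,ok=F)] out:-; in:-
Emitted by tick 7: ['P1', 'P2']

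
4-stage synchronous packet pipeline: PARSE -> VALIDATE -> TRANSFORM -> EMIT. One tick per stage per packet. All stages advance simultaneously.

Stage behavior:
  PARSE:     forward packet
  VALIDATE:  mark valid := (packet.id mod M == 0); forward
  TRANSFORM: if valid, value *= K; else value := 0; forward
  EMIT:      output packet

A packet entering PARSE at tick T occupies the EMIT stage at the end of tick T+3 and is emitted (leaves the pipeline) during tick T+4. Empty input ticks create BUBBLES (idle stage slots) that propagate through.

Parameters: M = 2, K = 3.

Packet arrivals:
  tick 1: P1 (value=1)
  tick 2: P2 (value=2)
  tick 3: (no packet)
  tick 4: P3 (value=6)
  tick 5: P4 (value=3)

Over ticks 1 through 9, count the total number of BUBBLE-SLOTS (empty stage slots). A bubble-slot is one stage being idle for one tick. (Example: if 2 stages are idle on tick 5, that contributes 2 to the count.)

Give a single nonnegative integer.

Tick 1: [PARSE:P1(v=1,ok=F), VALIDATE:-, TRANSFORM:-, EMIT:-] out:-; bubbles=3
Tick 2: [PARSE:P2(v=2,ok=F), VALIDATE:P1(v=1,ok=F), TRANSFORM:-, EMIT:-] out:-; bubbles=2
Tick 3: [PARSE:-, VALIDATE:P2(v=2,ok=T), TRANSFORM:P1(v=0,ok=F), EMIT:-] out:-; bubbles=2
Tick 4: [PARSE:P3(v=6,ok=F), VALIDATE:-, TRANSFORM:P2(v=6,ok=T), EMIT:P1(v=0,ok=F)] out:-; bubbles=1
Tick 5: [PARSE:P4(v=3,ok=F), VALIDATE:P3(v=6,ok=F), TRANSFORM:-, EMIT:P2(v=6,ok=T)] out:P1(v=0); bubbles=1
Tick 6: [PARSE:-, VALIDATE:P4(v=3,ok=T), TRANSFORM:P3(v=0,ok=F), EMIT:-] out:P2(v=6); bubbles=2
Tick 7: [PARSE:-, VALIDATE:-, TRANSFORM:P4(v=9,ok=T), EMIT:P3(v=0,ok=F)] out:-; bubbles=2
Tick 8: [PARSE:-, VALIDATE:-, TRANSFORM:-, EMIT:P4(v=9,ok=T)] out:P3(v=0); bubbles=3
Tick 9: [PARSE:-, VALIDATE:-, TRANSFORM:-, EMIT:-] out:P4(v=9); bubbles=4
Total bubble-slots: 20

Answer: 20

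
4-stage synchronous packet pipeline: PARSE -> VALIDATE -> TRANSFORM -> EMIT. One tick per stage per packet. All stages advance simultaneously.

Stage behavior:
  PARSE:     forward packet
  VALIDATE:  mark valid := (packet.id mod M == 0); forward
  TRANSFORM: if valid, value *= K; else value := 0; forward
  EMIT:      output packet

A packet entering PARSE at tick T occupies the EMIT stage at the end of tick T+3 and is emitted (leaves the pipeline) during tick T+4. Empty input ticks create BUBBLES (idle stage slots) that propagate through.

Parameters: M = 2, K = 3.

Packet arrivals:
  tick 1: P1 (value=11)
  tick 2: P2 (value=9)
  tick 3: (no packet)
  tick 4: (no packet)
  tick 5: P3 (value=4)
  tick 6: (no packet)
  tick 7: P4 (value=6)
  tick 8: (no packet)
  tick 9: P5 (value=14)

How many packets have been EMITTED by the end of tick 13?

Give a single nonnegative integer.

Answer: 5

Derivation:
Tick 1: [PARSE:P1(v=11,ok=F), VALIDATE:-, TRANSFORM:-, EMIT:-] out:-; in:P1
Tick 2: [PARSE:P2(v=9,ok=F), VALIDATE:P1(v=11,ok=F), TRANSFORM:-, EMIT:-] out:-; in:P2
Tick 3: [PARSE:-, VALIDATE:P2(v=9,ok=T), TRANSFORM:P1(v=0,ok=F), EMIT:-] out:-; in:-
Tick 4: [PARSE:-, VALIDATE:-, TRANSFORM:P2(v=27,ok=T), EMIT:P1(v=0,ok=F)] out:-; in:-
Tick 5: [PARSE:P3(v=4,ok=F), VALIDATE:-, TRANSFORM:-, EMIT:P2(v=27,ok=T)] out:P1(v=0); in:P3
Tick 6: [PARSE:-, VALIDATE:P3(v=4,ok=F), TRANSFORM:-, EMIT:-] out:P2(v=27); in:-
Tick 7: [PARSE:P4(v=6,ok=F), VALIDATE:-, TRANSFORM:P3(v=0,ok=F), EMIT:-] out:-; in:P4
Tick 8: [PARSE:-, VALIDATE:P4(v=6,ok=T), TRANSFORM:-, EMIT:P3(v=0,ok=F)] out:-; in:-
Tick 9: [PARSE:P5(v=14,ok=F), VALIDATE:-, TRANSFORM:P4(v=18,ok=T), EMIT:-] out:P3(v=0); in:P5
Tick 10: [PARSE:-, VALIDATE:P5(v=14,ok=F), TRANSFORM:-, EMIT:P4(v=18,ok=T)] out:-; in:-
Tick 11: [PARSE:-, VALIDATE:-, TRANSFORM:P5(v=0,ok=F), EMIT:-] out:P4(v=18); in:-
Tick 12: [PARSE:-, VALIDATE:-, TRANSFORM:-, EMIT:P5(v=0,ok=F)] out:-; in:-
Tick 13: [PARSE:-, VALIDATE:-, TRANSFORM:-, EMIT:-] out:P5(v=0); in:-
Emitted by tick 13: ['P1', 'P2', 'P3', 'P4', 'P5']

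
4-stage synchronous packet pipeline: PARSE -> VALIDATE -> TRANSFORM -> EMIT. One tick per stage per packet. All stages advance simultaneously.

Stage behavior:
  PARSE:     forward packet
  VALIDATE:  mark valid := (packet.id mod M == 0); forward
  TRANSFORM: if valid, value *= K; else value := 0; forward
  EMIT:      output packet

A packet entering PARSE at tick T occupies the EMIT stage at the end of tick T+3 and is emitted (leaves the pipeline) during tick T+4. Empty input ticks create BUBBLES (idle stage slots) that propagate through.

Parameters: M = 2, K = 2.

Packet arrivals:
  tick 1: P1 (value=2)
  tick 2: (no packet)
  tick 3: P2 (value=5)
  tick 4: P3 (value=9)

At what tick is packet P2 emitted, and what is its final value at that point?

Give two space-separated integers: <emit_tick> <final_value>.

Tick 1: [PARSE:P1(v=2,ok=F), VALIDATE:-, TRANSFORM:-, EMIT:-] out:-; in:P1
Tick 2: [PARSE:-, VALIDATE:P1(v=2,ok=F), TRANSFORM:-, EMIT:-] out:-; in:-
Tick 3: [PARSE:P2(v=5,ok=F), VALIDATE:-, TRANSFORM:P1(v=0,ok=F), EMIT:-] out:-; in:P2
Tick 4: [PARSE:P3(v=9,ok=F), VALIDATE:P2(v=5,ok=T), TRANSFORM:-, EMIT:P1(v=0,ok=F)] out:-; in:P3
Tick 5: [PARSE:-, VALIDATE:P3(v=9,ok=F), TRANSFORM:P2(v=10,ok=T), EMIT:-] out:P1(v=0); in:-
Tick 6: [PARSE:-, VALIDATE:-, TRANSFORM:P3(v=0,ok=F), EMIT:P2(v=10,ok=T)] out:-; in:-
Tick 7: [PARSE:-, VALIDATE:-, TRANSFORM:-, EMIT:P3(v=0,ok=F)] out:P2(v=10); in:-
Tick 8: [PARSE:-, VALIDATE:-, TRANSFORM:-, EMIT:-] out:P3(v=0); in:-
P2: arrives tick 3, valid=True (id=2, id%2=0), emit tick 7, final value 10

Answer: 7 10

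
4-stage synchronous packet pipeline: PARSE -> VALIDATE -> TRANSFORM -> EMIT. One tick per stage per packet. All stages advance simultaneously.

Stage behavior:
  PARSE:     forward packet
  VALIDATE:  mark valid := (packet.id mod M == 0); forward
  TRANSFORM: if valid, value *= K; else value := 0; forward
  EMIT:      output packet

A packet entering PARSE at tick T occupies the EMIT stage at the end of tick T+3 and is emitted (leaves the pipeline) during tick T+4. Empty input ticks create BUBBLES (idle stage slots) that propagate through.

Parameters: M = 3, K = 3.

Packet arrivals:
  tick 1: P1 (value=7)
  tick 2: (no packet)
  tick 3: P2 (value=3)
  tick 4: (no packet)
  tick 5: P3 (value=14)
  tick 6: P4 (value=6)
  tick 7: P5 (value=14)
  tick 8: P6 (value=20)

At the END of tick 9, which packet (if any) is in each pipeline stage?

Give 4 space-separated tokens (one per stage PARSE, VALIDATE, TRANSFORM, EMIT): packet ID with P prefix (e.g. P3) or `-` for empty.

Tick 1: [PARSE:P1(v=7,ok=F), VALIDATE:-, TRANSFORM:-, EMIT:-] out:-; in:P1
Tick 2: [PARSE:-, VALIDATE:P1(v=7,ok=F), TRANSFORM:-, EMIT:-] out:-; in:-
Tick 3: [PARSE:P2(v=3,ok=F), VALIDATE:-, TRANSFORM:P1(v=0,ok=F), EMIT:-] out:-; in:P2
Tick 4: [PARSE:-, VALIDATE:P2(v=3,ok=F), TRANSFORM:-, EMIT:P1(v=0,ok=F)] out:-; in:-
Tick 5: [PARSE:P3(v=14,ok=F), VALIDATE:-, TRANSFORM:P2(v=0,ok=F), EMIT:-] out:P1(v=0); in:P3
Tick 6: [PARSE:P4(v=6,ok=F), VALIDATE:P3(v=14,ok=T), TRANSFORM:-, EMIT:P2(v=0,ok=F)] out:-; in:P4
Tick 7: [PARSE:P5(v=14,ok=F), VALIDATE:P4(v=6,ok=F), TRANSFORM:P3(v=42,ok=T), EMIT:-] out:P2(v=0); in:P5
Tick 8: [PARSE:P6(v=20,ok=F), VALIDATE:P5(v=14,ok=F), TRANSFORM:P4(v=0,ok=F), EMIT:P3(v=42,ok=T)] out:-; in:P6
Tick 9: [PARSE:-, VALIDATE:P6(v=20,ok=T), TRANSFORM:P5(v=0,ok=F), EMIT:P4(v=0,ok=F)] out:P3(v=42); in:-
At end of tick 9: ['-', 'P6', 'P5', 'P4']

Answer: - P6 P5 P4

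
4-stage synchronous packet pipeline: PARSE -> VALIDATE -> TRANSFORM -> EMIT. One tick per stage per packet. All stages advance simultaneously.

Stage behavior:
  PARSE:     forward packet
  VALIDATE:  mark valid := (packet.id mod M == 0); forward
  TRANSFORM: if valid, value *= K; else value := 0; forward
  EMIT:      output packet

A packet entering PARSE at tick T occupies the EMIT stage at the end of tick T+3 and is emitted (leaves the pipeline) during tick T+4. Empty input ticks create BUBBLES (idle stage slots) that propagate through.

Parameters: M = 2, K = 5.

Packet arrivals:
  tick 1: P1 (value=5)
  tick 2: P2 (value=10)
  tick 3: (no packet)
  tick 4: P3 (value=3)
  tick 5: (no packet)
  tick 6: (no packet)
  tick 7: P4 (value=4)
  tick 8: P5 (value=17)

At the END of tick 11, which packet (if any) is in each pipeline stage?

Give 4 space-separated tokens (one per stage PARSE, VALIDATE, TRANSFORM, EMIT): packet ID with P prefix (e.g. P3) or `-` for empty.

Tick 1: [PARSE:P1(v=5,ok=F), VALIDATE:-, TRANSFORM:-, EMIT:-] out:-; in:P1
Tick 2: [PARSE:P2(v=10,ok=F), VALIDATE:P1(v=5,ok=F), TRANSFORM:-, EMIT:-] out:-; in:P2
Tick 3: [PARSE:-, VALIDATE:P2(v=10,ok=T), TRANSFORM:P1(v=0,ok=F), EMIT:-] out:-; in:-
Tick 4: [PARSE:P3(v=3,ok=F), VALIDATE:-, TRANSFORM:P2(v=50,ok=T), EMIT:P1(v=0,ok=F)] out:-; in:P3
Tick 5: [PARSE:-, VALIDATE:P3(v=3,ok=F), TRANSFORM:-, EMIT:P2(v=50,ok=T)] out:P1(v=0); in:-
Tick 6: [PARSE:-, VALIDATE:-, TRANSFORM:P3(v=0,ok=F), EMIT:-] out:P2(v=50); in:-
Tick 7: [PARSE:P4(v=4,ok=F), VALIDATE:-, TRANSFORM:-, EMIT:P3(v=0,ok=F)] out:-; in:P4
Tick 8: [PARSE:P5(v=17,ok=F), VALIDATE:P4(v=4,ok=T), TRANSFORM:-, EMIT:-] out:P3(v=0); in:P5
Tick 9: [PARSE:-, VALIDATE:P5(v=17,ok=F), TRANSFORM:P4(v=20,ok=T), EMIT:-] out:-; in:-
Tick 10: [PARSE:-, VALIDATE:-, TRANSFORM:P5(v=0,ok=F), EMIT:P4(v=20,ok=T)] out:-; in:-
Tick 11: [PARSE:-, VALIDATE:-, TRANSFORM:-, EMIT:P5(v=0,ok=F)] out:P4(v=20); in:-
At end of tick 11: ['-', '-', '-', 'P5']

Answer: - - - P5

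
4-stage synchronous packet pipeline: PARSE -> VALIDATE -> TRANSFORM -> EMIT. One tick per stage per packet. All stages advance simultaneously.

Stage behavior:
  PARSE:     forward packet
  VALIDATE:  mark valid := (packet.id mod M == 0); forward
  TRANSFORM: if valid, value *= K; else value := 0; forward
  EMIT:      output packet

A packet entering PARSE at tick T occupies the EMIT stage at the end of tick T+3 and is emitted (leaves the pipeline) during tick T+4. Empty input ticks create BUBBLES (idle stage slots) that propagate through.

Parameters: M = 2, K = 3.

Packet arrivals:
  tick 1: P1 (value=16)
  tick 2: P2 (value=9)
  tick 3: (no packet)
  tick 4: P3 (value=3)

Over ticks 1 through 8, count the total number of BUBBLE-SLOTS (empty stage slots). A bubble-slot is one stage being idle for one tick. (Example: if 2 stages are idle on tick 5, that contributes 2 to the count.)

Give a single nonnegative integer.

Answer: 20

Derivation:
Tick 1: [PARSE:P1(v=16,ok=F), VALIDATE:-, TRANSFORM:-, EMIT:-] out:-; bubbles=3
Tick 2: [PARSE:P2(v=9,ok=F), VALIDATE:P1(v=16,ok=F), TRANSFORM:-, EMIT:-] out:-; bubbles=2
Tick 3: [PARSE:-, VALIDATE:P2(v=9,ok=T), TRANSFORM:P1(v=0,ok=F), EMIT:-] out:-; bubbles=2
Tick 4: [PARSE:P3(v=3,ok=F), VALIDATE:-, TRANSFORM:P2(v=27,ok=T), EMIT:P1(v=0,ok=F)] out:-; bubbles=1
Tick 5: [PARSE:-, VALIDATE:P3(v=3,ok=F), TRANSFORM:-, EMIT:P2(v=27,ok=T)] out:P1(v=0); bubbles=2
Tick 6: [PARSE:-, VALIDATE:-, TRANSFORM:P3(v=0,ok=F), EMIT:-] out:P2(v=27); bubbles=3
Tick 7: [PARSE:-, VALIDATE:-, TRANSFORM:-, EMIT:P3(v=0,ok=F)] out:-; bubbles=3
Tick 8: [PARSE:-, VALIDATE:-, TRANSFORM:-, EMIT:-] out:P3(v=0); bubbles=4
Total bubble-slots: 20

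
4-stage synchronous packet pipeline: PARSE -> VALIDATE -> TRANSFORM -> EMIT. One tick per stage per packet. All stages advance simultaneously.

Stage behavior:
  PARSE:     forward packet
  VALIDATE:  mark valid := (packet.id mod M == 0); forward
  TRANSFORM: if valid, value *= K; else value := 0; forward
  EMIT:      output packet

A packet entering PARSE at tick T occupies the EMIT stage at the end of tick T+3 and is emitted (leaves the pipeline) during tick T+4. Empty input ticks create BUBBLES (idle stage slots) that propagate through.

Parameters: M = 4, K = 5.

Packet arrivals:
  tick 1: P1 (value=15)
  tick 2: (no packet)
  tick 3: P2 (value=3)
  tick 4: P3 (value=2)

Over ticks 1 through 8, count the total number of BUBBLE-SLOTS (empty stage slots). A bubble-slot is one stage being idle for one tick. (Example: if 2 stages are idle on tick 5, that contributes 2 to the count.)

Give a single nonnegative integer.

Tick 1: [PARSE:P1(v=15,ok=F), VALIDATE:-, TRANSFORM:-, EMIT:-] out:-; bubbles=3
Tick 2: [PARSE:-, VALIDATE:P1(v=15,ok=F), TRANSFORM:-, EMIT:-] out:-; bubbles=3
Tick 3: [PARSE:P2(v=3,ok=F), VALIDATE:-, TRANSFORM:P1(v=0,ok=F), EMIT:-] out:-; bubbles=2
Tick 4: [PARSE:P3(v=2,ok=F), VALIDATE:P2(v=3,ok=F), TRANSFORM:-, EMIT:P1(v=0,ok=F)] out:-; bubbles=1
Tick 5: [PARSE:-, VALIDATE:P3(v=2,ok=F), TRANSFORM:P2(v=0,ok=F), EMIT:-] out:P1(v=0); bubbles=2
Tick 6: [PARSE:-, VALIDATE:-, TRANSFORM:P3(v=0,ok=F), EMIT:P2(v=0,ok=F)] out:-; bubbles=2
Tick 7: [PARSE:-, VALIDATE:-, TRANSFORM:-, EMIT:P3(v=0,ok=F)] out:P2(v=0); bubbles=3
Tick 8: [PARSE:-, VALIDATE:-, TRANSFORM:-, EMIT:-] out:P3(v=0); bubbles=4
Total bubble-slots: 20

Answer: 20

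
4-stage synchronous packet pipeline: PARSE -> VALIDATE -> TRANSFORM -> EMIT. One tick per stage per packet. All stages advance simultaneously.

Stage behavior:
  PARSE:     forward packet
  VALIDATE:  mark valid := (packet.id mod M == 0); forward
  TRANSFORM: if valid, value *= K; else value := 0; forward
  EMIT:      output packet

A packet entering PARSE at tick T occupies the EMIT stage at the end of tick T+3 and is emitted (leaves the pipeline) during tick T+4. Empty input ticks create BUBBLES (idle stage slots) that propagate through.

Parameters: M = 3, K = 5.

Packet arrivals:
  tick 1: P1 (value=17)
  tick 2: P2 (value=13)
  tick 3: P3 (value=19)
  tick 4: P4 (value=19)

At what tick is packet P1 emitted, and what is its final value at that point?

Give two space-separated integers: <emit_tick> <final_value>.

Tick 1: [PARSE:P1(v=17,ok=F), VALIDATE:-, TRANSFORM:-, EMIT:-] out:-; in:P1
Tick 2: [PARSE:P2(v=13,ok=F), VALIDATE:P1(v=17,ok=F), TRANSFORM:-, EMIT:-] out:-; in:P2
Tick 3: [PARSE:P3(v=19,ok=F), VALIDATE:P2(v=13,ok=F), TRANSFORM:P1(v=0,ok=F), EMIT:-] out:-; in:P3
Tick 4: [PARSE:P4(v=19,ok=F), VALIDATE:P3(v=19,ok=T), TRANSFORM:P2(v=0,ok=F), EMIT:P1(v=0,ok=F)] out:-; in:P4
Tick 5: [PARSE:-, VALIDATE:P4(v=19,ok=F), TRANSFORM:P3(v=95,ok=T), EMIT:P2(v=0,ok=F)] out:P1(v=0); in:-
Tick 6: [PARSE:-, VALIDATE:-, TRANSFORM:P4(v=0,ok=F), EMIT:P3(v=95,ok=T)] out:P2(v=0); in:-
Tick 7: [PARSE:-, VALIDATE:-, TRANSFORM:-, EMIT:P4(v=0,ok=F)] out:P3(v=95); in:-
Tick 8: [PARSE:-, VALIDATE:-, TRANSFORM:-, EMIT:-] out:P4(v=0); in:-
P1: arrives tick 1, valid=False (id=1, id%3=1), emit tick 5, final value 0

Answer: 5 0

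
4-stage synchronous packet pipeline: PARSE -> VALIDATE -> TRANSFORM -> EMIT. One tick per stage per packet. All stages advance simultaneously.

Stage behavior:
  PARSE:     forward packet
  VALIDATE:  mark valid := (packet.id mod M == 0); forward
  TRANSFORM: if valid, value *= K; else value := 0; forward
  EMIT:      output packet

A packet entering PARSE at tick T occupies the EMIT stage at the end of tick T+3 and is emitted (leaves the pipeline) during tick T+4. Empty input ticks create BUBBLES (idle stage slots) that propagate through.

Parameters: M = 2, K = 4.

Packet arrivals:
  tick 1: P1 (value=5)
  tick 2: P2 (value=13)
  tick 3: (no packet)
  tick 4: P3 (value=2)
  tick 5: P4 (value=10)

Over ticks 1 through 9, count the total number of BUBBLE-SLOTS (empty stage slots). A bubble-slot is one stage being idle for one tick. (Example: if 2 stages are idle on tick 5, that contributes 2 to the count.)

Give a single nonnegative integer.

Tick 1: [PARSE:P1(v=5,ok=F), VALIDATE:-, TRANSFORM:-, EMIT:-] out:-; bubbles=3
Tick 2: [PARSE:P2(v=13,ok=F), VALIDATE:P1(v=5,ok=F), TRANSFORM:-, EMIT:-] out:-; bubbles=2
Tick 3: [PARSE:-, VALIDATE:P2(v=13,ok=T), TRANSFORM:P1(v=0,ok=F), EMIT:-] out:-; bubbles=2
Tick 4: [PARSE:P3(v=2,ok=F), VALIDATE:-, TRANSFORM:P2(v=52,ok=T), EMIT:P1(v=0,ok=F)] out:-; bubbles=1
Tick 5: [PARSE:P4(v=10,ok=F), VALIDATE:P3(v=2,ok=F), TRANSFORM:-, EMIT:P2(v=52,ok=T)] out:P1(v=0); bubbles=1
Tick 6: [PARSE:-, VALIDATE:P4(v=10,ok=T), TRANSFORM:P3(v=0,ok=F), EMIT:-] out:P2(v=52); bubbles=2
Tick 7: [PARSE:-, VALIDATE:-, TRANSFORM:P4(v=40,ok=T), EMIT:P3(v=0,ok=F)] out:-; bubbles=2
Tick 8: [PARSE:-, VALIDATE:-, TRANSFORM:-, EMIT:P4(v=40,ok=T)] out:P3(v=0); bubbles=3
Tick 9: [PARSE:-, VALIDATE:-, TRANSFORM:-, EMIT:-] out:P4(v=40); bubbles=4
Total bubble-slots: 20

Answer: 20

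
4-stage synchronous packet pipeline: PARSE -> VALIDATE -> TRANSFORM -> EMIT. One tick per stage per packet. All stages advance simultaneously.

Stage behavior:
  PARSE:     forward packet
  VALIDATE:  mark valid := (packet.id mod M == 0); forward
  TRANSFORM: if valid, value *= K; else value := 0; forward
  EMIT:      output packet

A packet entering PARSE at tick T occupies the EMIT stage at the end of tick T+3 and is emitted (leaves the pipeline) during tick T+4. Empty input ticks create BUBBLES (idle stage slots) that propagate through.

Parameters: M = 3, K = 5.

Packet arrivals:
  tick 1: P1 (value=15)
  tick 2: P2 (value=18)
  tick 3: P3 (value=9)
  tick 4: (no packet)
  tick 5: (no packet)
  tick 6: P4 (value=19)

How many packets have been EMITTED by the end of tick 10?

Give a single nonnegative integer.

Tick 1: [PARSE:P1(v=15,ok=F), VALIDATE:-, TRANSFORM:-, EMIT:-] out:-; in:P1
Tick 2: [PARSE:P2(v=18,ok=F), VALIDATE:P1(v=15,ok=F), TRANSFORM:-, EMIT:-] out:-; in:P2
Tick 3: [PARSE:P3(v=9,ok=F), VALIDATE:P2(v=18,ok=F), TRANSFORM:P1(v=0,ok=F), EMIT:-] out:-; in:P3
Tick 4: [PARSE:-, VALIDATE:P3(v=9,ok=T), TRANSFORM:P2(v=0,ok=F), EMIT:P1(v=0,ok=F)] out:-; in:-
Tick 5: [PARSE:-, VALIDATE:-, TRANSFORM:P3(v=45,ok=T), EMIT:P2(v=0,ok=F)] out:P1(v=0); in:-
Tick 6: [PARSE:P4(v=19,ok=F), VALIDATE:-, TRANSFORM:-, EMIT:P3(v=45,ok=T)] out:P2(v=0); in:P4
Tick 7: [PARSE:-, VALIDATE:P4(v=19,ok=F), TRANSFORM:-, EMIT:-] out:P3(v=45); in:-
Tick 8: [PARSE:-, VALIDATE:-, TRANSFORM:P4(v=0,ok=F), EMIT:-] out:-; in:-
Tick 9: [PARSE:-, VALIDATE:-, TRANSFORM:-, EMIT:P4(v=0,ok=F)] out:-; in:-
Tick 10: [PARSE:-, VALIDATE:-, TRANSFORM:-, EMIT:-] out:P4(v=0); in:-
Emitted by tick 10: ['P1', 'P2', 'P3', 'P4']

Answer: 4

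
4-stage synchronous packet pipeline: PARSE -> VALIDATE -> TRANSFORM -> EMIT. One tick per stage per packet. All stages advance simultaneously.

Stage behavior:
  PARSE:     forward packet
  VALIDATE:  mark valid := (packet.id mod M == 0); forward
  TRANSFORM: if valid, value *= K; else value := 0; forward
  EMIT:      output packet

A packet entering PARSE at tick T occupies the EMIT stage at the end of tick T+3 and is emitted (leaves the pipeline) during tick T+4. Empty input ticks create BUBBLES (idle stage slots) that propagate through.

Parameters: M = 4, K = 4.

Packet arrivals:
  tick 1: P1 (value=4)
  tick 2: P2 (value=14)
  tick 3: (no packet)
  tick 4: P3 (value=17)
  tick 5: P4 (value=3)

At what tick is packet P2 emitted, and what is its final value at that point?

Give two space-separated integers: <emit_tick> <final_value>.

Tick 1: [PARSE:P1(v=4,ok=F), VALIDATE:-, TRANSFORM:-, EMIT:-] out:-; in:P1
Tick 2: [PARSE:P2(v=14,ok=F), VALIDATE:P1(v=4,ok=F), TRANSFORM:-, EMIT:-] out:-; in:P2
Tick 3: [PARSE:-, VALIDATE:P2(v=14,ok=F), TRANSFORM:P1(v=0,ok=F), EMIT:-] out:-; in:-
Tick 4: [PARSE:P3(v=17,ok=F), VALIDATE:-, TRANSFORM:P2(v=0,ok=F), EMIT:P1(v=0,ok=F)] out:-; in:P3
Tick 5: [PARSE:P4(v=3,ok=F), VALIDATE:P3(v=17,ok=F), TRANSFORM:-, EMIT:P2(v=0,ok=F)] out:P1(v=0); in:P4
Tick 6: [PARSE:-, VALIDATE:P4(v=3,ok=T), TRANSFORM:P3(v=0,ok=F), EMIT:-] out:P2(v=0); in:-
Tick 7: [PARSE:-, VALIDATE:-, TRANSFORM:P4(v=12,ok=T), EMIT:P3(v=0,ok=F)] out:-; in:-
Tick 8: [PARSE:-, VALIDATE:-, TRANSFORM:-, EMIT:P4(v=12,ok=T)] out:P3(v=0); in:-
Tick 9: [PARSE:-, VALIDATE:-, TRANSFORM:-, EMIT:-] out:P4(v=12); in:-
P2: arrives tick 2, valid=False (id=2, id%4=2), emit tick 6, final value 0

Answer: 6 0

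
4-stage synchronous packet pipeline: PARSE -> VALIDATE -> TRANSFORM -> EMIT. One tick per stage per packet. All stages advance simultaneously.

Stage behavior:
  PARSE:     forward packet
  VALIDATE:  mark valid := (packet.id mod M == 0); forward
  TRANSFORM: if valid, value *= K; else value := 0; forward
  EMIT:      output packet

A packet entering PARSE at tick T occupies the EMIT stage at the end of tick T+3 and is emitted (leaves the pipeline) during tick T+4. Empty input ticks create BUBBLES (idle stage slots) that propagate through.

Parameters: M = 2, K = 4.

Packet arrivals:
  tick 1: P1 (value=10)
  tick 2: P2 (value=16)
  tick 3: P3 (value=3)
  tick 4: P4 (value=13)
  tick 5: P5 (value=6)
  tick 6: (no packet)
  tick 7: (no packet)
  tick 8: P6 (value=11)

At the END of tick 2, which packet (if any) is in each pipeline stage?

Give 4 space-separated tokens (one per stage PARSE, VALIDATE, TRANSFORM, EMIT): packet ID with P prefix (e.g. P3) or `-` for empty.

Tick 1: [PARSE:P1(v=10,ok=F), VALIDATE:-, TRANSFORM:-, EMIT:-] out:-; in:P1
Tick 2: [PARSE:P2(v=16,ok=F), VALIDATE:P1(v=10,ok=F), TRANSFORM:-, EMIT:-] out:-; in:P2
At end of tick 2: ['P2', 'P1', '-', '-']

Answer: P2 P1 - -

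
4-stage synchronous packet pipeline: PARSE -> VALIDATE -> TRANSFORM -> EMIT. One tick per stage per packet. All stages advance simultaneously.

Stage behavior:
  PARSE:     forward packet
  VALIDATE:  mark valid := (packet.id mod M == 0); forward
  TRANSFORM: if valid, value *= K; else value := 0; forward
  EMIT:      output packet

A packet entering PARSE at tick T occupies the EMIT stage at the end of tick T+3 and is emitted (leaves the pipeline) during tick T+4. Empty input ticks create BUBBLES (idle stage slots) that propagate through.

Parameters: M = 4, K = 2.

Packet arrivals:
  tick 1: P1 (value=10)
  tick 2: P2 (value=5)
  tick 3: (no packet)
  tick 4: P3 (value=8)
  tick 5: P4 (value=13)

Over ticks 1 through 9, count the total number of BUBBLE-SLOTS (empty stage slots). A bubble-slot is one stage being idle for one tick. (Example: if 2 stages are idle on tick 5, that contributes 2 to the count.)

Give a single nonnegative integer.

Tick 1: [PARSE:P1(v=10,ok=F), VALIDATE:-, TRANSFORM:-, EMIT:-] out:-; bubbles=3
Tick 2: [PARSE:P2(v=5,ok=F), VALIDATE:P1(v=10,ok=F), TRANSFORM:-, EMIT:-] out:-; bubbles=2
Tick 3: [PARSE:-, VALIDATE:P2(v=5,ok=F), TRANSFORM:P1(v=0,ok=F), EMIT:-] out:-; bubbles=2
Tick 4: [PARSE:P3(v=8,ok=F), VALIDATE:-, TRANSFORM:P2(v=0,ok=F), EMIT:P1(v=0,ok=F)] out:-; bubbles=1
Tick 5: [PARSE:P4(v=13,ok=F), VALIDATE:P3(v=8,ok=F), TRANSFORM:-, EMIT:P2(v=0,ok=F)] out:P1(v=0); bubbles=1
Tick 6: [PARSE:-, VALIDATE:P4(v=13,ok=T), TRANSFORM:P3(v=0,ok=F), EMIT:-] out:P2(v=0); bubbles=2
Tick 7: [PARSE:-, VALIDATE:-, TRANSFORM:P4(v=26,ok=T), EMIT:P3(v=0,ok=F)] out:-; bubbles=2
Tick 8: [PARSE:-, VALIDATE:-, TRANSFORM:-, EMIT:P4(v=26,ok=T)] out:P3(v=0); bubbles=3
Tick 9: [PARSE:-, VALIDATE:-, TRANSFORM:-, EMIT:-] out:P4(v=26); bubbles=4
Total bubble-slots: 20

Answer: 20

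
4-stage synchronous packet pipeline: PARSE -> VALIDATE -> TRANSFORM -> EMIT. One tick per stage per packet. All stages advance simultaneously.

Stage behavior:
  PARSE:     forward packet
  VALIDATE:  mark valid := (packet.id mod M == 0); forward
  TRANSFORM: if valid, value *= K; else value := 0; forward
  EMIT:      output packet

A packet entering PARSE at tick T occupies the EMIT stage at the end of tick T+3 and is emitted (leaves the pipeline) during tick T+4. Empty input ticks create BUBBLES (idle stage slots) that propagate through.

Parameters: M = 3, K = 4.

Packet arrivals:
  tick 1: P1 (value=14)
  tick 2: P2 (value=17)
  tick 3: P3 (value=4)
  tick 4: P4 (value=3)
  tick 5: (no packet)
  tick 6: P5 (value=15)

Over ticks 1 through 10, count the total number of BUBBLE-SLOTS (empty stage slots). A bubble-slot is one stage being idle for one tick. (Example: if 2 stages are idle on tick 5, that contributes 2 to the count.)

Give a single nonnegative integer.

Answer: 20

Derivation:
Tick 1: [PARSE:P1(v=14,ok=F), VALIDATE:-, TRANSFORM:-, EMIT:-] out:-; bubbles=3
Tick 2: [PARSE:P2(v=17,ok=F), VALIDATE:P1(v=14,ok=F), TRANSFORM:-, EMIT:-] out:-; bubbles=2
Tick 3: [PARSE:P3(v=4,ok=F), VALIDATE:P2(v=17,ok=F), TRANSFORM:P1(v=0,ok=F), EMIT:-] out:-; bubbles=1
Tick 4: [PARSE:P4(v=3,ok=F), VALIDATE:P3(v=4,ok=T), TRANSFORM:P2(v=0,ok=F), EMIT:P1(v=0,ok=F)] out:-; bubbles=0
Tick 5: [PARSE:-, VALIDATE:P4(v=3,ok=F), TRANSFORM:P3(v=16,ok=T), EMIT:P2(v=0,ok=F)] out:P1(v=0); bubbles=1
Tick 6: [PARSE:P5(v=15,ok=F), VALIDATE:-, TRANSFORM:P4(v=0,ok=F), EMIT:P3(v=16,ok=T)] out:P2(v=0); bubbles=1
Tick 7: [PARSE:-, VALIDATE:P5(v=15,ok=F), TRANSFORM:-, EMIT:P4(v=0,ok=F)] out:P3(v=16); bubbles=2
Tick 8: [PARSE:-, VALIDATE:-, TRANSFORM:P5(v=0,ok=F), EMIT:-] out:P4(v=0); bubbles=3
Tick 9: [PARSE:-, VALIDATE:-, TRANSFORM:-, EMIT:P5(v=0,ok=F)] out:-; bubbles=3
Tick 10: [PARSE:-, VALIDATE:-, TRANSFORM:-, EMIT:-] out:P5(v=0); bubbles=4
Total bubble-slots: 20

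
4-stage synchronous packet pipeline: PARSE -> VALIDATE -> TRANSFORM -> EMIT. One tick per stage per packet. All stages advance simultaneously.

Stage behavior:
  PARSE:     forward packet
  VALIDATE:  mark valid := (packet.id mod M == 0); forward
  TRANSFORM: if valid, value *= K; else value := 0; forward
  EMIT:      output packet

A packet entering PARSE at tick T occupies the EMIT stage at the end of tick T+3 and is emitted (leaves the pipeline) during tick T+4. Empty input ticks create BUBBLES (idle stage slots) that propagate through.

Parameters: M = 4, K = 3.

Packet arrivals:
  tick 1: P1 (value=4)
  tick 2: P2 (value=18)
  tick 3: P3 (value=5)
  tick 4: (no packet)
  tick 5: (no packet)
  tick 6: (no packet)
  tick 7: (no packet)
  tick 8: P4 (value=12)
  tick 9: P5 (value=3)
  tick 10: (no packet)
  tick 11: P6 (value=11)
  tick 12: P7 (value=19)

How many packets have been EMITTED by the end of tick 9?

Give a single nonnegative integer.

Answer: 3

Derivation:
Tick 1: [PARSE:P1(v=4,ok=F), VALIDATE:-, TRANSFORM:-, EMIT:-] out:-; in:P1
Tick 2: [PARSE:P2(v=18,ok=F), VALIDATE:P1(v=4,ok=F), TRANSFORM:-, EMIT:-] out:-; in:P2
Tick 3: [PARSE:P3(v=5,ok=F), VALIDATE:P2(v=18,ok=F), TRANSFORM:P1(v=0,ok=F), EMIT:-] out:-; in:P3
Tick 4: [PARSE:-, VALIDATE:P3(v=5,ok=F), TRANSFORM:P2(v=0,ok=F), EMIT:P1(v=0,ok=F)] out:-; in:-
Tick 5: [PARSE:-, VALIDATE:-, TRANSFORM:P3(v=0,ok=F), EMIT:P2(v=0,ok=F)] out:P1(v=0); in:-
Tick 6: [PARSE:-, VALIDATE:-, TRANSFORM:-, EMIT:P3(v=0,ok=F)] out:P2(v=0); in:-
Tick 7: [PARSE:-, VALIDATE:-, TRANSFORM:-, EMIT:-] out:P3(v=0); in:-
Tick 8: [PARSE:P4(v=12,ok=F), VALIDATE:-, TRANSFORM:-, EMIT:-] out:-; in:P4
Tick 9: [PARSE:P5(v=3,ok=F), VALIDATE:P4(v=12,ok=T), TRANSFORM:-, EMIT:-] out:-; in:P5
Emitted by tick 9: ['P1', 'P2', 'P3']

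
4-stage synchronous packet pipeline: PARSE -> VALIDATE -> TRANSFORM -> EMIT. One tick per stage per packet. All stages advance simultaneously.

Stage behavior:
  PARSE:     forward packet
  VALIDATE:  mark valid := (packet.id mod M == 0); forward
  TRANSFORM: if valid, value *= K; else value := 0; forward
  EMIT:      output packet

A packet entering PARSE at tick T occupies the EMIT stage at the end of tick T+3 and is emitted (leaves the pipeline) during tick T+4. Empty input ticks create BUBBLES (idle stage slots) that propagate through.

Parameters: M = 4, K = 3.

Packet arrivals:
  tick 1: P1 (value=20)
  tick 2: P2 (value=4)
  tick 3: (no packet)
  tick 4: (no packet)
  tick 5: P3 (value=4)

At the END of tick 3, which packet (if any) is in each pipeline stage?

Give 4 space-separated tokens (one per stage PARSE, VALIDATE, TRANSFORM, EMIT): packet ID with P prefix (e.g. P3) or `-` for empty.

Answer: - P2 P1 -

Derivation:
Tick 1: [PARSE:P1(v=20,ok=F), VALIDATE:-, TRANSFORM:-, EMIT:-] out:-; in:P1
Tick 2: [PARSE:P2(v=4,ok=F), VALIDATE:P1(v=20,ok=F), TRANSFORM:-, EMIT:-] out:-; in:P2
Tick 3: [PARSE:-, VALIDATE:P2(v=4,ok=F), TRANSFORM:P1(v=0,ok=F), EMIT:-] out:-; in:-
At end of tick 3: ['-', 'P2', 'P1', '-']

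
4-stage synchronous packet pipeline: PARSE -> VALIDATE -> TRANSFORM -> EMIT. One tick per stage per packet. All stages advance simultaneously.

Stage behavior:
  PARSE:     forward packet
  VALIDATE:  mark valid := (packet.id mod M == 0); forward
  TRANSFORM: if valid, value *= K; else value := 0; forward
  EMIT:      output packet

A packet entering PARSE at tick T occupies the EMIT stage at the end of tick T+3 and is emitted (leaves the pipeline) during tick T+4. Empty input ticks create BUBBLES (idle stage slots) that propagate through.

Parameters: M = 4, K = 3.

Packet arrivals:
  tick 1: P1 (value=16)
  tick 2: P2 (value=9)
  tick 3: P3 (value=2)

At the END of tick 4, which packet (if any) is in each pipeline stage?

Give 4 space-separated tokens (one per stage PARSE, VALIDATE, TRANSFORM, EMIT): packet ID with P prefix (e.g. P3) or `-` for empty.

Tick 1: [PARSE:P1(v=16,ok=F), VALIDATE:-, TRANSFORM:-, EMIT:-] out:-; in:P1
Tick 2: [PARSE:P2(v=9,ok=F), VALIDATE:P1(v=16,ok=F), TRANSFORM:-, EMIT:-] out:-; in:P2
Tick 3: [PARSE:P3(v=2,ok=F), VALIDATE:P2(v=9,ok=F), TRANSFORM:P1(v=0,ok=F), EMIT:-] out:-; in:P3
Tick 4: [PARSE:-, VALIDATE:P3(v=2,ok=F), TRANSFORM:P2(v=0,ok=F), EMIT:P1(v=0,ok=F)] out:-; in:-
At end of tick 4: ['-', 'P3', 'P2', 'P1']

Answer: - P3 P2 P1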